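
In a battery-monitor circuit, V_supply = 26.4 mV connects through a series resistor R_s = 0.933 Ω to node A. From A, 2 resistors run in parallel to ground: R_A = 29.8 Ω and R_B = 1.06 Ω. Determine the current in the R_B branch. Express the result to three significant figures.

I ≈ 13.0 mA

Parallel bank: R_p = 1/(1/29.8 + 1/1.06) = 1.024 Ω.
Node voltage V_A = V_supply · R_p/(R_s + R_p) = 26.4 × 0.5232 = 13.81 mV.
Branch current I = V_A/R_B = 13.81/1.06 = 13.03 mA.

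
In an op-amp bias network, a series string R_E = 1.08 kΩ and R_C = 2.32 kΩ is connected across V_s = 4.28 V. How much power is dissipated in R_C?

Series current I = V_s/ΣR = 4.28/3.400 = 1.259 mA.
V(R_C) = I·R = 2.920 V; P = V·I = 2.920 × 1.259 = 3.676 mW.

P ≈ 3.68 mW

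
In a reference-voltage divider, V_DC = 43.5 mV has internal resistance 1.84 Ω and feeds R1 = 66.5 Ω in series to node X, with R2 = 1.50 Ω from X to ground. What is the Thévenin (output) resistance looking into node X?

R_th ≈ 1.47 Ω

R1' = 1.84 + 66.5 = 68.34 Ω (source resistance + R1).
With V_DC suppressed (replaced by a short), R_th = R1' ‖ R2 = (68.34 × 1.50)/(68.34 + 1.50) = 1.468 Ω.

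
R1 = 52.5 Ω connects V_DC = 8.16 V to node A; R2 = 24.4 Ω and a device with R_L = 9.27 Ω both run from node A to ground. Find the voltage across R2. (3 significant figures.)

The load sits in parallel with R2, giving an effective lower resistance R2' = R2·R_L/(R2+R_L) = 6.718 Ω.
Then V_out = V_DC · R2'/(R1 + R2') = 8.16 × 6.718/59.22 = 0.9257 V.
(Unloaded it would be 2.59 V; the load pulls it down.)

V_out ≈ 0.926 V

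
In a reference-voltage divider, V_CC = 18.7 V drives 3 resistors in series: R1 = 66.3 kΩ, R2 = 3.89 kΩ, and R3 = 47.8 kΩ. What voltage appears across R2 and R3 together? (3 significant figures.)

Series total: ΣR = 66.3 + 3.89 + 47.8 = 118.0 kΩ.
R_{R2..R3} = 3.89 + 47.8 = 51.69 kΩ.
V = V_CC · R/ΣR = 18.7 × 0.4381 = 8.192 V.

V ≈ 8.19 V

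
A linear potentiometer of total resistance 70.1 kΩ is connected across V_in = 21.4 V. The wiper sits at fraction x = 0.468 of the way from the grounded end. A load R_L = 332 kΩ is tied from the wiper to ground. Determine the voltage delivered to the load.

V_out ≈ 9.51 V

Lower segment x·R_p = 32.81 kΩ; upper segment (1−x)·R_p = 37.29 kΩ.
R_L loads the lower segment: effective lower R = 29.86 kΩ.
Then V_out = V_in · 29.86/(37.29 + 29.86) = 9.515 V.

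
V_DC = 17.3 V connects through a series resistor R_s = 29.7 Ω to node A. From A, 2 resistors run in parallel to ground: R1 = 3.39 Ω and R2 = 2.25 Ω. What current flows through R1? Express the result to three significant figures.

Combine the parallel branches: R_p = (1/3.39 + 1/2.25)⁻¹ = 1.352 Ω.
Node voltage V_A = V_DC · R_p/(R_s + R_p) = 17.3 × 0.04355 = 0.7534 V.
Branch current I = V_A/R1 = 0.7534/3.39 = 0.2223 A.

I ≈ 0.222 A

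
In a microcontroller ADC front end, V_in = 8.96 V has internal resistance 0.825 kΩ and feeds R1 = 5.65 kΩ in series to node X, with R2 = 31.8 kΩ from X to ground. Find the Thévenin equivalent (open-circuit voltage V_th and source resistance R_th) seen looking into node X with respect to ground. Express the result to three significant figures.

R1' = 0.825 + 5.65 = 6.475 kΩ (source resistance + R1).
V_th is the unloaded tap voltage: V_in · R2/(R1'+R2) = 8.96 × 0.8308 = 7.444 V.
Zeroing V_in shorts the top of R1' to ground, so R_th = R1' ‖ R2 = 5.380 kΩ.

V_th ≈ 7.44 V, R_th ≈ 5.38 kΩ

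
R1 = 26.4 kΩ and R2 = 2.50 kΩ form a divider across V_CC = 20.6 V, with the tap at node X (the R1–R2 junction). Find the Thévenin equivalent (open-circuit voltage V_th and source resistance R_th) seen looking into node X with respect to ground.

V_th ≈ 1.78 V, R_th ≈ 2.28 kΩ

V_th is the unloaded tap voltage: V_CC · R2/(R1+R2) = 20.6 × 0.08651 = 1.782 V.
Zeroing V_CC shorts the top of R1 to ground, so R_th = R1 ‖ R2 = 2.284 kΩ.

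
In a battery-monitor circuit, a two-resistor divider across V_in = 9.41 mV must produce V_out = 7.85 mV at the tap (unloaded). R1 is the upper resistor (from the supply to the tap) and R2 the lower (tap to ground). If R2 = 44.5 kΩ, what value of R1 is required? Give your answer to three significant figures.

Required fraction k = V_out/V_in = 0.8342.
R1 = R2·(1/k − 1) = 44.5 × 0.1987 = 8.843 kΩ.

R1 ≈ 8.84 kΩ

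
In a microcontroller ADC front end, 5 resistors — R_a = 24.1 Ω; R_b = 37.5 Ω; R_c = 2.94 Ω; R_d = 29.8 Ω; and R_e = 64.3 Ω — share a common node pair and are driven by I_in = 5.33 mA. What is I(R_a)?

I ≈ 0.484 mA

ΣG = 1/24.1 + 1/37.5 + 1/2.94 + 1/29.8 + 1/64.3 = 0.4574.
By the current-divider rule, I = I_in · G_k/ΣG = 5.33 × 0.09072 = 0.4835 mA.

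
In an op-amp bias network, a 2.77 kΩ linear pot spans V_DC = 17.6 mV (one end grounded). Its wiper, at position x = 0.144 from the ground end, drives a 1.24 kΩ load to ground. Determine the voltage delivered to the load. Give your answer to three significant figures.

Split the track: R_lower = x·R_p = 0.3989 kΩ, R_upper = (1−x)·R_p = 2.371 kΩ.
R_L loads the lower segment: effective lower R = 0.3018 kΩ.
Loaded-divider output: V_out = 17.6 × 0.1129 = 1.987 mV.

V_out ≈ 1.99 mV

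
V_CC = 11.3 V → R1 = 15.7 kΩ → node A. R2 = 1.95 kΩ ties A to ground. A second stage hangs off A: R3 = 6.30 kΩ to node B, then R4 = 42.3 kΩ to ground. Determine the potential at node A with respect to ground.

The second stage (R3 + R4 = 48.60 kΩ) loads node A in parallel with R2.
R2 ‖ (R3+R4) = 1.875 kΩ.
First divider: V_A = V_CC · 1.875/(15.7 + 1.875) = 1.205 V.

V_A ≈ 1.21 V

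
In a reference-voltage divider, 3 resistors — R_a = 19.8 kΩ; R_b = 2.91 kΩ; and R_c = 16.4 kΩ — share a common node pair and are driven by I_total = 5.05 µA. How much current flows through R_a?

I ≈ 0.560 µA

Conductances: ΣG = 1/19.8 + 1/2.91 + 1/16.4 = 0.4551 (1/kΩ).
Current divider: I(R_a) = I_total · G_k/ΣG = 5.05 × (0.05051/0.4551) = 5.05 × 0.1110 = 0.5604 µA.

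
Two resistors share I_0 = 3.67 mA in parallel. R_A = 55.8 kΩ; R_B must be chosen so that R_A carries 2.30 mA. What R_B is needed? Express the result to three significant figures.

R_B ≈ 93.7 kΩ

In a two-way split, I_A/I_0 = R_B/(R_A + R_B).
With f = 0.6267, R_B = R_A · f/(1−f) = 55.8 × 1.679 = 93.68 kΩ.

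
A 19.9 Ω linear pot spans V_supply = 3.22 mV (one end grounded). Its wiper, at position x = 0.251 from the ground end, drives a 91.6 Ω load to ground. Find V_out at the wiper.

V_out ≈ 0.777 mV

Split the track: R_lower = x·R_p = 4.995 Ω, R_upper = (1−x)·R_p = 14.91 Ω.
Lower segment in parallel with the load: 4.995 ‖ 91.6 = 4.737 Ω.
Then V_out = V_supply · 4.737/(14.91 + 4.737) = 0.7765 mV.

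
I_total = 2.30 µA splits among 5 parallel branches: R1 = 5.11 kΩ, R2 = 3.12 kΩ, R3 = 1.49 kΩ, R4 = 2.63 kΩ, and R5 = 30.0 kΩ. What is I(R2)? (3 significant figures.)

ΣG = 1/5.11 + 1/3.12 + 1/1.49 + 1/2.63 + 1/30.0 = 1.601.
By the current-divider rule, I = I_total · G_k/ΣG = 2.30 × 0.2002 = 0.4605 µA.

I ≈ 0.460 µA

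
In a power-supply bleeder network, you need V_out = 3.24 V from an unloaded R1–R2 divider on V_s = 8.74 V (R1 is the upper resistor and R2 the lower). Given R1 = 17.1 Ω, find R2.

R2 ≈ 10.1 Ω

The divider ratio is R2/(R1+R2) = 3.24/8.74 = 0.3707.
Rearranging, R2 = R1·k/(1−k) = 17.1 × 0.5891 = 10.07 Ω.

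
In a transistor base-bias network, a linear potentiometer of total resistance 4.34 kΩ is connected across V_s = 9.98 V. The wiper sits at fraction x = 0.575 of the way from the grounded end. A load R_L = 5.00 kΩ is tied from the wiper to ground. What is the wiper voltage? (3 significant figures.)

V_out ≈ 4.73 V

Split the track: R_lower = x·R_p = 2.495 kΩ, R_upper = (1−x)·R_p = 1.845 kΩ.
(x·R_p) ‖ R_L = 1.665 kΩ.
V_out = 9.98 × 1.665/(1.845 + 1.665) = 4.734 V.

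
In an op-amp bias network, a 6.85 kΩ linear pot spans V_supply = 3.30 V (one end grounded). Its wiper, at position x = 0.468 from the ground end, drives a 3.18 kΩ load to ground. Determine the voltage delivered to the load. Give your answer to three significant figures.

The pot divides into 3.644 kΩ above the wiper and 3.206 kΩ below.
R_L loads the lower segment: effective lower R = 1.596 kΩ.
Loaded-divider output: V_out = 3.30 × 0.3046 = 1.005 V.
(Unloaded: V_out = x·V_supply = 1.54 V.)

V_out ≈ 1.01 V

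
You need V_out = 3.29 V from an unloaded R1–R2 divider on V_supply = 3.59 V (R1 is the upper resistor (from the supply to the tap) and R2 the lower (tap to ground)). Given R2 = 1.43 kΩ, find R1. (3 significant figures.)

V_out/V_supply = R2/(R1+R2) = 0.9164.
Rearranging, R1 = R2·(1−k)/k = 1.43 × 0.09119 = 0.1304 kΩ.

R1 ≈ 0.130 kΩ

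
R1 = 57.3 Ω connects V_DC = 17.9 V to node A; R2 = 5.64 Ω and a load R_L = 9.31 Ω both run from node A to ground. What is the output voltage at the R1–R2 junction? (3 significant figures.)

V_out ≈ 1.03 V

First combine the lower leg with the load: R2 ‖ R_L = 3.512 Ω.
Voltage divider with the loaded lower leg: V_out = 17.9 × 3.512/(57.3 + 3.512) = 17.9 × 0.05776 = 1.034 V.
(Unloaded it would be 1.60 V; the load pulls it down.)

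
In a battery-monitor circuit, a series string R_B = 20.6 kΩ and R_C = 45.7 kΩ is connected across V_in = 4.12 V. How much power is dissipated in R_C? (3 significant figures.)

Series current I = V_in/ΣR = 4.12/66.30 = 0.06214 mA.
V(R_C) = I·R = 2.840 V; P = V·I = 2.840 × 0.06214 = 0.1765 mW.

P ≈ 0.176 mW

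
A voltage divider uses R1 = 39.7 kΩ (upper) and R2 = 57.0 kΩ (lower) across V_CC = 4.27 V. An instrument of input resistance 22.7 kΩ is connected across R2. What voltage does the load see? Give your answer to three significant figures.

First combine the lower leg with the load: R2 ‖ R_L = 16.23 kΩ.
Voltage divider with the loaded lower leg: V_out = 4.27 × 16.23/(39.7 + 16.23) = 4.27 × 0.2902 = 1.239 V.

V_out ≈ 1.24 V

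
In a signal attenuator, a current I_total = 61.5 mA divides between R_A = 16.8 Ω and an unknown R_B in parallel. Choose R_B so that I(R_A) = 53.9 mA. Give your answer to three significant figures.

Two-branch current divider: I_A = I_total · R_B/(R_A + R_B).
53.9/61.5 = R_B/(R_A + R_B) → R_B = R_A · (0.8764)/(1 − 0.8764) = 16.8 × 7.092 = 119.1 Ω.

R_B ≈ 119 Ω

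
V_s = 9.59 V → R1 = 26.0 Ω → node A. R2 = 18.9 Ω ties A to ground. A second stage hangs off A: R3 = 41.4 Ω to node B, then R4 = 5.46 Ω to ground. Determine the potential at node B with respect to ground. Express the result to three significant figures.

Node A sees R2 in parallel with the series input of stage 2, R3 + R4 = 46.86 Ω.
Effective lower resistance at A: R2 ‖ 46.86 = 13.47 Ω.
First divider: V_A = V_s · 13.47/(26.0 + 13.47) = 3.272 V.
Stage 2 is unloaded, so V_B = V_A · R4/(R3+R4) = 3.272 × 5.46/46.86 = 0.3813 V.

V_B ≈ 0.381 V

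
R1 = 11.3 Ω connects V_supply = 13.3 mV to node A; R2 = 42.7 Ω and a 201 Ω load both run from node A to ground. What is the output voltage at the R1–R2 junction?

R2 ‖ R_L = (42.7 × 201)/(42.7 + 201) = 35.22 Ω.
Then V_out = V_supply · R2'/(R1 + R2') = 13.3 × 35.22/46.52 = 10.07 mV.

V_out ≈ 10.1 mV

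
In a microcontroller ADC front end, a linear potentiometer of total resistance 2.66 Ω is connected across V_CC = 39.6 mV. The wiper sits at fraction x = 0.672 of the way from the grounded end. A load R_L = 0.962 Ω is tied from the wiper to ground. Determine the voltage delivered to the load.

The pot divides into 0.8725 Ω above the wiper and 1.788 Ω below.
R_L loads the lower segment: effective lower R = 0.6254 Ω.
Loaded-divider output: V_out = 39.6 × 0.4175 = 16.53 mV.

V_out ≈ 16.5 mV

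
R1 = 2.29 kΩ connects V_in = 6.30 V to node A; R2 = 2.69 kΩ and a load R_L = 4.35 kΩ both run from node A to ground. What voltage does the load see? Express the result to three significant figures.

V_out ≈ 2.65 V

The load sits in parallel with R2, giving an effective lower resistance R2' = R2·R_L/(R2+R_L) = 1.662 kΩ.
Now apply the divider: V_out = 6.30 × 0.4206 = 2.650 V.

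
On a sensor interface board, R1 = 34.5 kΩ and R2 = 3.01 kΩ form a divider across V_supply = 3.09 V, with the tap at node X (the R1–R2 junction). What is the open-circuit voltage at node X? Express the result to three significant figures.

With X open, the divider is unloaded: V_th = 3.09 × 3.01/37.51 = 0.2480 V.

V_th ≈ 0.248 V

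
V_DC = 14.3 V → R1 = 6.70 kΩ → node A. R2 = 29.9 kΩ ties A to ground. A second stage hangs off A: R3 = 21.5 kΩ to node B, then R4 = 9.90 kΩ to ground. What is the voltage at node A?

Looking into the second stage from A: R3 + R4 = 31.40 kΩ appears in parallel with R2.
Effective lower resistance at A: R2 ‖ 31.40 = 15.32 kΩ.
V_A = 14.3 × 15.32/(6.70 + 15.32) = 9.948 V.

V_A ≈ 9.95 V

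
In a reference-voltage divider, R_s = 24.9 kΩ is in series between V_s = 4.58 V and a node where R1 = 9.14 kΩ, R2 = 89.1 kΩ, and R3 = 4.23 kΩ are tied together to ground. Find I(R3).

I ≈ 0.109 mA

Equivalent of the parallel group: R_p = 2.801 kΩ.
Node voltage V_A = V_s · R_p/(R_s + R_p) = 4.58 × 0.1011 = 0.4631 V.
Branch current I = V_A/R3 = 0.4631/4.23 = 0.1095 mA.
(Check via current divider: I_total = 0.1653 mA; share G_k/ΣG = 0.6621 → same result.)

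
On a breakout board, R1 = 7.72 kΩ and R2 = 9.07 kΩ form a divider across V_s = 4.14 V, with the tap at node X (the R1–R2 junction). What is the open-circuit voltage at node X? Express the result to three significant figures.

V_th ≈ 2.24 V

Open-circuit (no load on X): V_th = V_s · R2/(R1 + R2) = 4.14 × 9.07/(7.720 + 9.07) = 2.236 V.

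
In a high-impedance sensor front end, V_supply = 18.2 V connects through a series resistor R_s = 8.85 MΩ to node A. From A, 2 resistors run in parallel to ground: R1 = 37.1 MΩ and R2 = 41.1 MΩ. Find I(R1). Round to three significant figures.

Combine the parallel branches: R_p = (1/37.1 + 1/41.1)⁻¹ = 19.50 MΩ.
V_A = 18.2 × 19.50/28.35 = 12.52 V.
Branch current I = V_A/R1 = 12.52/37.1 = 0.3374 µA.

I ≈ 0.337 µA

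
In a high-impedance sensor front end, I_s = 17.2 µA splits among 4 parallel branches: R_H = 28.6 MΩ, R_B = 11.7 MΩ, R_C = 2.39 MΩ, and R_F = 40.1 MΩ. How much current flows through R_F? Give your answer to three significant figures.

I ≈ 0.761 µA

Total conductance ΣG = 1/28.6 + 1/11.7 + 1/2.39 + 1/40.1 = 0.5638 (units of 1/MΩ).
R_F takes the fraction G_k/ΣG = 0.02494/0.5638 = 0.04423, so I = 17.2 × 0.04423 = 0.7608 µA.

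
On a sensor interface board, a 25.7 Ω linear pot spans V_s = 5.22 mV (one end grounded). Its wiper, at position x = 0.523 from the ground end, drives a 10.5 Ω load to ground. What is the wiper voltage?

Split the track: R_lower = x·R_p = 13.44 Ω, R_upper = (1−x)·R_p = 12.26 Ω.
Lower segment in parallel with the load: 13.44 ‖ 10.5 = 5.895 Ω.
V_out = 5.22 × 5.895/(12.26 + 5.895) = 1.695 mV.

V_out ≈ 1.70 mV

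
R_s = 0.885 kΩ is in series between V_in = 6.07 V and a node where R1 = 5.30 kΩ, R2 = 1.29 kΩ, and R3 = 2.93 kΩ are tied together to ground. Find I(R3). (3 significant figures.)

I ≈ 0.961 mA

Equivalent of the parallel group: R_p = 0.7662 kΩ.
V_A = 6.07 × 0.7662/1.651 = 2.817 V.
Branch current I = V_A/R3 = 2.817/2.93 = 0.9613 mA.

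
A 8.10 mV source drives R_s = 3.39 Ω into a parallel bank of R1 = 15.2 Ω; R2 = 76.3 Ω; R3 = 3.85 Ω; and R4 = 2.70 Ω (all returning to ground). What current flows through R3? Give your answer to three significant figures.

I ≈ 0.618 mA

Equivalent of the parallel group: R_p = 1.410 Ω.
V_A by voltage divider: V_A = 8.10 × 1.410/(3.39 + 1.410) = 2.380 mV.
Branch current I = V_A/R3 = 2.380/3.85 = 0.6182 mA.
(Check via current divider: I_total = 1.687 mA; share G_k/ΣG = 0.3663 → same result.)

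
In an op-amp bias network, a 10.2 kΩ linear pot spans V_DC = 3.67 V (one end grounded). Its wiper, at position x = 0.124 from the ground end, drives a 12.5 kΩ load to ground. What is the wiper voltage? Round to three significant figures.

V_out ≈ 0.418 V

Lower segment x·R_p = 1.265 kΩ; upper segment (1−x)·R_p = 8.935 kΩ.
R_L loads the lower segment: effective lower R = 1.149 kΩ.
V_out = 3.67 × 1.149/(8.935 + 1.149) = 0.4180 V.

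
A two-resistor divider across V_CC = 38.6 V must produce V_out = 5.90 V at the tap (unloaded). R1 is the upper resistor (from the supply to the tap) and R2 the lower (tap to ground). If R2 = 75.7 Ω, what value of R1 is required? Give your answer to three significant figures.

The divider ratio is R2/(R1+R2) = 5.90/38.6 = 0.1528.
Rearranging, R1 = R2·(1−k)/k = 75.7 × 5.542 = 419.6 Ω.

R1 ≈ 420 Ω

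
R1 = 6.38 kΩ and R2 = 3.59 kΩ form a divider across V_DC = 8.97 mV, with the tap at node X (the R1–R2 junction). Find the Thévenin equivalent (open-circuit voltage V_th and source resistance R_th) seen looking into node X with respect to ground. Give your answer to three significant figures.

With X open, the divider is unloaded: V_th = 8.97 × 3.59/9.970 = 3.230 mV.
With V_DC suppressed (replaced by a short), R_th = R1 ‖ R2 = (6.380 × 3.59)/(6.380 + 3.59) = 2.297 kΩ.

V_th ≈ 3.23 mV, R_th ≈ 2.30 kΩ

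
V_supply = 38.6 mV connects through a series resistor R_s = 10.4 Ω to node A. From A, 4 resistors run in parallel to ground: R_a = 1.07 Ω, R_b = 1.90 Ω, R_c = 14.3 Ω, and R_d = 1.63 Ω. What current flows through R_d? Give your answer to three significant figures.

Parallel bank: R_p = 1/(1/1.07 + 1/1.90 + 1/14.3 + 1/1.63) = 0.4663 Ω.
Node voltage V_A = V_supply · R_p/(R_s + R_p) = 38.6 × 0.04292 = 1.657 mV.
I(R_d) = V_A / R_d = 1.657/1.63 = 1.016 mA.
(Equivalently: I_total = 3.552 mA, then current-divider fraction G_k/ΣG = 0.2861.)

I ≈ 1.02 mA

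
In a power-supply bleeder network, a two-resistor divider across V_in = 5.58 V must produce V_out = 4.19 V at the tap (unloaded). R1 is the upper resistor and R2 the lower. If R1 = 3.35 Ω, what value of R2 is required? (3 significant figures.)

The divider ratio is R2/(R1+R2) = 4.19/5.58 = 0.7509.
Rearranging, R2 = R1·k/(1−k) = 3.35 × 3.014 = 10.10 Ω.

R2 ≈ 10.1 Ω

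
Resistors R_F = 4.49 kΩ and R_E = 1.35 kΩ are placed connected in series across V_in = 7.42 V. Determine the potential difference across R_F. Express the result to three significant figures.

V ≈ 5.70 V

ΣR = 4.49 + 1.35 = 5.840 kΩ.
V = V_in · R/ΣR = 7.42 × 0.7688 = 5.705 V.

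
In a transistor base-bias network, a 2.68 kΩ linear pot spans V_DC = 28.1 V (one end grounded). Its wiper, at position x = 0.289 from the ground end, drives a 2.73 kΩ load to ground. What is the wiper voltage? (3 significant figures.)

V_out ≈ 6.76 V

Split the track: R_lower = x·R_p = 0.7745 kΩ, R_upper = (1−x)·R_p = 1.905 kΩ.
R_L loads the lower segment: effective lower R = 0.6033 kΩ.
Loaded-divider output: V_out = 28.1 × 0.2405 = 6.758 V.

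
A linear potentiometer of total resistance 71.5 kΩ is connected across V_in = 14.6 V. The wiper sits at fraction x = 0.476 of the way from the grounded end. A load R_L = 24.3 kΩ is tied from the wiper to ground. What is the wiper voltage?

V_out ≈ 4.01 V

Split the track: R_lower = x·R_p = 34.03 kΩ, R_upper = (1−x)·R_p = 37.47 kΩ.
Lower segment in parallel with the load: 34.03 ‖ 24.3 = 14.18 kΩ.
V_out = 14.6 × 14.18/(37.47 + 14.18) = 4.008 V.
(Unloaded: V_out = x·V_in = 6.95 V.)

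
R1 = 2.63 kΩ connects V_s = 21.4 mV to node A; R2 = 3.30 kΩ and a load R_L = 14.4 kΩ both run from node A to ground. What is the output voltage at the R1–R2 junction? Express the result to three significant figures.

V_out ≈ 10.8 mV

The load sits in parallel with R2, giving an effective lower resistance R2' = R2·R_L/(R2+R_L) = 2.685 kΩ.
Voltage divider with the loaded lower leg: V_out = 21.4 × 2.685/(2.63 + 2.685) = 21.4 × 0.5052 = 10.81 mV.
(Unloaded it would be 11.9 mV; the load pulls it down.)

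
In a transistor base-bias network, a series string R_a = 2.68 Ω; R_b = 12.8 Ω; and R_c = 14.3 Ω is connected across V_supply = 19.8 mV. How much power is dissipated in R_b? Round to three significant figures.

P ≈ 5.66 µW

ΣR = 29.78 Ω → I = 19.8/29.78 = 0.6649 mA.
P(R_b) = I²·R_b = (0.6649)² × 12.8 = 5.658 µW.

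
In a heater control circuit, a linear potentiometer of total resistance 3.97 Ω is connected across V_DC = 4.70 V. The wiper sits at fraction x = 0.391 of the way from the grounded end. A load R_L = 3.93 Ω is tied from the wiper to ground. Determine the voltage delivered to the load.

Lower segment x·R_p = 1.552 Ω; upper segment (1−x)·R_p = 2.418 Ω.
R_L loads the lower segment: effective lower R = 1.113 Ω.
V_out = 4.70 × 1.113/(2.418 + 1.113) = 1.481 V.

V_out ≈ 1.48 V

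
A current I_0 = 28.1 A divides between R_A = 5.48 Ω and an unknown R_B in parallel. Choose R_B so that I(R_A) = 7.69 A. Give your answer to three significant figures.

In a two-way split, I_A/I_0 = R_B/(R_A + R_B).
With f = 0.2737, R_B = R_A · f/(1−f) = 5.48 × 0.3768 = 2.065 Ω.

R_B ≈ 2.06 Ω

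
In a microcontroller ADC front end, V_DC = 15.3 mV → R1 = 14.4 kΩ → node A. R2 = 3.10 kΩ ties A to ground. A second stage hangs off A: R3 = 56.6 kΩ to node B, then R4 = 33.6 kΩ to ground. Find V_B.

V_B ≈ 0.982 mV

The second stage (R3 + R4 = 90.20 kΩ) loads node A in parallel with R2.
Effective lower resistance at A: R2 ‖ 90.20 = 2.997 kΩ.
So V_A = 15.3 × 0.1723 = 2.636 mV.
V_B = V_A × 0.3725 = 0.9818 mV.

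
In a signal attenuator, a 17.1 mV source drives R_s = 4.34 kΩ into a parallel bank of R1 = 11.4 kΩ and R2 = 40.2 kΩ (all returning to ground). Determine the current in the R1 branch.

Parallel bank: R_p = 1/(1/11.4 + 1/40.2) = 8.881 kΩ.
V_A = 17.1 × 8.881/13.22 = 11.49 mV.
Branch current I = V_A/R1 = 11.49/11.4 = 1.008 µA.

I ≈ 1.01 µA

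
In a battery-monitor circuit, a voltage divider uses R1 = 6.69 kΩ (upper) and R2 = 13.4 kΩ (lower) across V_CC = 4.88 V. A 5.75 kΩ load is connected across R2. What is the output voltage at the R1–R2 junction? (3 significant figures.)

The load sits in parallel with R2, giving an effective lower resistance R2' = R2·R_L/(R2+R_L) = 4.023 kΩ.
Now apply the divider: V_out = 4.88 × 0.3756 = 1.833 V.

V_out ≈ 1.83 V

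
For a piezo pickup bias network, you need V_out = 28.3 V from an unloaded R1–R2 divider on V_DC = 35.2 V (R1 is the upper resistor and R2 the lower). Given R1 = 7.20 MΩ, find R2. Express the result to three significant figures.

Required fraction k = V_out/V_DC = 0.8040.
R2 = R1 · 0.8040/(1 − 0.8040) = 29.53 MΩ.

R2 ≈ 29.5 MΩ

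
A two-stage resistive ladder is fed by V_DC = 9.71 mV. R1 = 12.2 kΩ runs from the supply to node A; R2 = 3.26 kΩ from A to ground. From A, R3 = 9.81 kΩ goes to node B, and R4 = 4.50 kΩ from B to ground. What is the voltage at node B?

Node A sees R2 in parallel with the series input of stage 2, R3 + R4 = 14.31 kΩ.
R2 ‖ (R3+R4) = 2.655 kΩ.
V_A = 9.71 × 2.655/(12.2 + 2.655) = 1.736 mV.
Then the unloaded second divider: V_B = V_A × R4/(R3+R4) = 1.736 × 0.3145 = 0.5458 mV.

V_B ≈ 0.546 mV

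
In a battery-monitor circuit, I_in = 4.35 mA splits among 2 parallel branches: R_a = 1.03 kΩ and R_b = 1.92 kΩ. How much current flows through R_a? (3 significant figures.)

With just two branches, the current splits inversely with resistance.
So I = 4.35 × 1.92/2.950 = 2.831 mA.

I ≈ 2.83 mA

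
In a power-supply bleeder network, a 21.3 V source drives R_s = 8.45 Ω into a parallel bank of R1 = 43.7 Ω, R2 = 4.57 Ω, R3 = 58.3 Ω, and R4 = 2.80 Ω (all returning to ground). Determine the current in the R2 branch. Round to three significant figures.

I ≈ 0.751 A

Parallel bank: R_p = 1/(1/43.7 + 1/4.57 + 1/58.3 + 1/2.80) = 1.623 Ω.
V_A by voltage divider: V_A = 21.3 × 1.623/(8.45 + 1.623) = 3.433 V.
I(R2) = V_A / R2 = 3.433/4.57 = 0.7511 A.
(Check via current divider: I_total = 2.114 A; share G_k/ΣG = 0.3552 → same result.)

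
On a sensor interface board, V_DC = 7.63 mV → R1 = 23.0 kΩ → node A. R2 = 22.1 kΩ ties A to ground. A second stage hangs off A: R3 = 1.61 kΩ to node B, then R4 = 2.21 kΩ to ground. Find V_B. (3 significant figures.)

Node A sees R2 in parallel with the series input of stage 2, R3 + R4 = 3.820 kΩ.
R2 ‖ (R3+R4) = 3.257 kΩ.
So V_A = 7.63 × 0.1240 = 0.9465 mV.
V_B = V_A × 0.5785 = 0.5476 mV.

V_B ≈ 0.548 mV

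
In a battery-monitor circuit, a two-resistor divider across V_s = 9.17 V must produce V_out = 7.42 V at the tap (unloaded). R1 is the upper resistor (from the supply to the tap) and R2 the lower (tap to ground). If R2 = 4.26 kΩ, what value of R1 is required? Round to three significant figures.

The divider ratio is R2/(R1+R2) = 7.42/9.17 = 0.8092.
R1 = R2·(1/k − 1) = 4.26 × 0.2358 = 1.005 kΩ.

R1 ≈ 1.00 kΩ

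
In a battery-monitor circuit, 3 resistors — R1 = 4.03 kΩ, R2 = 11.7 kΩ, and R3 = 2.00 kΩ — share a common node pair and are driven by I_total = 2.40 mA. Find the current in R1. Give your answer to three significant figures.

Conductances: ΣG = 1/4.03 + 1/11.7 + 1/2.00 = 0.8336 (1/kΩ).
By the current-divider rule, I = I_total · G_k/ΣG = 2.40 × 0.2977 = 0.7144 mA.

I ≈ 0.714 mA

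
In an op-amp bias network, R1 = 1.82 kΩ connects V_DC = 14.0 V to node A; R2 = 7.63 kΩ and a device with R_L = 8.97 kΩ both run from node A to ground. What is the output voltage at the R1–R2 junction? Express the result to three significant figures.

The load sits in parallel with R2, giving an effective lower resistance R2' = R2·R_L/(R2+R_L) = 4.123 kΩ.
Then V_out = V_DC · R2'/(R1 + R2') = 14.0 × 4.123/5.943 = 9.713 V.
(Unloaded it would be 11.3 V; the load pulls it down.)

V_out ≈ 9.71 V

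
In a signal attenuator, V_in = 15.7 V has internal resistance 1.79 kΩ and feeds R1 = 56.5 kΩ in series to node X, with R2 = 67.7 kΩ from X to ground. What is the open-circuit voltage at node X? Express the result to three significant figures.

V_th ≈ 8.44 V

R1' = 1.79 + 56.5 = 58.29 kΩ (source resistance + R1).
V_th is the unloaded tap voltage: V_in · R2/(R1'+R2) = 15.7 × 0.5373 = 8.436 V.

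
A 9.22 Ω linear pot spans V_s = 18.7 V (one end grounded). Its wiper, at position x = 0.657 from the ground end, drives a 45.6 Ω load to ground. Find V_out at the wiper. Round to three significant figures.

The pot divides into 3.162 Ω above the wiper and 6.058 Ω below.
(x·R_p) ‖ R_L = 5.347 Ω.
Then V_out = V_s · 5.347/(3.162 + 5.347) = 11.75 V.

V_out ≈ 11.8 V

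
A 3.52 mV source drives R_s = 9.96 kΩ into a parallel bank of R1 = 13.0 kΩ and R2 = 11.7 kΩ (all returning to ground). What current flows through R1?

I ≈ 0.103 µA

Equivalent of the parallel group: R_p = 6.158 kΩ.
V_A by voltage divider: V_A = 3.52 × 6.158/(9.96 + 6.158) = 1.345 mV.
I(R1) = V_A / R1 = 1.345/13.0 = 0.1034 µA.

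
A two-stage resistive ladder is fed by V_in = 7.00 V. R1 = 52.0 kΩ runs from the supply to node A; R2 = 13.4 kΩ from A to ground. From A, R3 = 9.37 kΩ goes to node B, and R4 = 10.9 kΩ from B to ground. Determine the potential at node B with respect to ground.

V_B ≈ 0.506 V

Node A sees R2 in parallel with the series input of stage 2, R3 + R4 = 20.27 kΩ.
R2 ‖ (R3+R4) = 8.067 kΩ.
First divider: V_A = V_in · 8.067/(52.0 + 8.067) = 0.9401 V.
Stage 2 is unloaded, so V_B = V_A · R4/(R3+R4) = 0.9401 × 10.9/20.27 = 0.5055 V.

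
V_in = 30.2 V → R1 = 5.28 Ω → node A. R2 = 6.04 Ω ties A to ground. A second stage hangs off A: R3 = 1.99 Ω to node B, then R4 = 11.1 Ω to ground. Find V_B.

V_B ≈ 11.2 V

The second stage (R3 + R4 = 13.09 Ω) loads node A in parallel with R2.
R2 ‖ (R3+R4) = 4.133 Ω.
V_A = 30.2 × 4.133/(5.28 + 4.133) = 13.26 V.
V_B = V_A × 0.8480 = 11.24 V.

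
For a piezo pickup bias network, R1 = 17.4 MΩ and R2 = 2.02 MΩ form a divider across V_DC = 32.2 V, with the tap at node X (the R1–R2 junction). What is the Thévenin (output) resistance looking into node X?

Looking into X with the source shorted: R_th = R1·R2/(R1+R2) = 17.40 × 2.02/19.42 = 1.810 MΩ.

R_th ≈ 1.81 MΩ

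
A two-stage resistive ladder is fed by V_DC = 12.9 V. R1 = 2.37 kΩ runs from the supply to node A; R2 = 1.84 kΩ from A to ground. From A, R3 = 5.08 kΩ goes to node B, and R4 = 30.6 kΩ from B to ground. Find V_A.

Looking into the second stage from A: R3 + R4 = 35.68 kΩ appears in parallel with R2.
R2 ‖ (R3+R4) = 1.750 kΩ.
So V_A = 12.9 × 0.4247 = 5.479 V.

V_A ≈ 5.48 V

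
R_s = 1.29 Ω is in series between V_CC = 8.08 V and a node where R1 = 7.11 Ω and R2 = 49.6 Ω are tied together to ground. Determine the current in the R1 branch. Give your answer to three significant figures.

Parallel bank: R_p = 1/(1/7.11 + 1/49.6) = 6.219 Ω.
Node voltage V_A = V_CC · R_p/(R_s + R_p) = 8.08 × 0.8282 = 6.692 V.
I(R1) = V_A / R1 = 6.692/7.11 = 0.9412 A.
(Equivalently: I_total = 1.076 A, then current-divider fraction G_k/ΣG = 0.8746.)

I ≈ 0.941 A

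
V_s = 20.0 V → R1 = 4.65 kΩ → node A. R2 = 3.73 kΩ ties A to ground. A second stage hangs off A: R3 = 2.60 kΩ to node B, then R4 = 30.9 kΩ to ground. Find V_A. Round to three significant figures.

V_A ≈ 8.38 V

Node A sees R2 in parallel with the series input of stage 2, R3 + R4 = 33.50 kΩ.
R2 ‖ (R3+R4) = 3.356 kΩ.
So V_A = 20.0 × 0.4192 = 8.384 V.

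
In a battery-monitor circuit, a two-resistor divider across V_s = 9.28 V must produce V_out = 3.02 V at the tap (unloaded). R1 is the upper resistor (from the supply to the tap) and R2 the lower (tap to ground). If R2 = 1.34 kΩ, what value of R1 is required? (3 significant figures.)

V_out/V_s = R2/(R1+R2) = 0.3254.
R1 = R2·(1/k − 1) = 1.34 × 2.073 = 2.778 kΩ.

R1 ≈ 2.78 kΩ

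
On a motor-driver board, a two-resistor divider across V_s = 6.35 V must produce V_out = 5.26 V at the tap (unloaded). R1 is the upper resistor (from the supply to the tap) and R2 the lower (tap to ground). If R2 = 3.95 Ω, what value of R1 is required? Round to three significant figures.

The divider ratio is R2/(R1+R2) = 5.26/6.35 = 0.8283.
So R1 = R2 · (V_s/V_out − 1) = 3.95 × (6.35/5.26 − 1) = 3.95 × 0.2072 = 0.8185 Ω.

R1 ≈ 0.819 Ω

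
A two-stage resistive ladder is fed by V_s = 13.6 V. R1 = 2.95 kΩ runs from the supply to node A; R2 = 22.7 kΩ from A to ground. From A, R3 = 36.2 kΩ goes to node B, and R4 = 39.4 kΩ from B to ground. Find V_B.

The second stage (R3 + R4 = 75.60 kΩ) loads node A in parallel with R2.
Effective lower resistance at A: R2 ‖ 75.60 = 17.46 kΩ.
V_A = 13.6 × 17.46/(2.95 + 17.46) = 11.63 V.
Stage 2 is unloaded, so V_B = V_A · R4/(R3+R4) = 11.63 × 39.4/75.60 = 6.063 V.

V_B ≈ 6.06 V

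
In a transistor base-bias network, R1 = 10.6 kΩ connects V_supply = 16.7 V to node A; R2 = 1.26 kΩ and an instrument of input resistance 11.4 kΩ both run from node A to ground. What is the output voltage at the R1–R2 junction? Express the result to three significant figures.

The load sits in parallel with R2, giving an effective lower resistance R2' = R2·R_L/(R2+R_L) = 1.135 kΩ.
Voltage divider with the loaded lower leg: V_out = 16.7 × 1.135/(10.6 + 1.135) = 16.7 × 0.09669 = 1.615 V.

V_out ≈ 1.61 V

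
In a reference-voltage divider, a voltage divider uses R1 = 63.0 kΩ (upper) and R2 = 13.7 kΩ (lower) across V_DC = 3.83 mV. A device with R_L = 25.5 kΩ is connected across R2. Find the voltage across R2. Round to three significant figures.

V_out ≈ 0.475 mV

First combine the lower leg with the load: R2 ‖ R_L = 8.912 kΩ.
Voltage divider with the loaded lower leg: V_out = 3.83 × 8.912/(63.0 + 8.912) = 3.83 × 0.1239 = 0.4746 mV.
(Unloaded it would be 0.684 mV; the load pulls it down.)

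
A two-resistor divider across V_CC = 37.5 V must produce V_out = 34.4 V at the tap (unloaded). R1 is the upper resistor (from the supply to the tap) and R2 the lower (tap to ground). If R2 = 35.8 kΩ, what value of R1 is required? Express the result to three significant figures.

The divider ratio is R2/(R1+R2) = 34.4/37.5 = 0.9173.
Rearranging, R1 = R2·(1−k)/k = 35.8 × 0.09012 = 3.226 kΩ.

R1 ≈ 3.23 kΩ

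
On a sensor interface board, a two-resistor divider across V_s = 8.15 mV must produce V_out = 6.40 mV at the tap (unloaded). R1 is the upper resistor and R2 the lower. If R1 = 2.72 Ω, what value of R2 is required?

The divider ratio is R2/(R1+R2) = 6.40/8.15 = 0.7853.
Rearranging, R2 = R1·k/(1−k) = 2.72 × 3.657 = 9.947 Ω.

R2 ≈ 9.95 Ω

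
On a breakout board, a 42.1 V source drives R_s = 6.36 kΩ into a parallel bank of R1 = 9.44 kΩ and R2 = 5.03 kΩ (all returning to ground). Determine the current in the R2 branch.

I ≈ 2.85 mA

Combine the parallel branches: R_p = (1/9.44 + 1/5.03)⁻¹ = 3.281 kΩ.
Node voltage V_A = V_DC · R_p/(R_s + R_p) = 42.1 × 0.3404 = 14.33 V.
I(R2) = V_A / R2 = 14.33/5.03 = 2.849 mA.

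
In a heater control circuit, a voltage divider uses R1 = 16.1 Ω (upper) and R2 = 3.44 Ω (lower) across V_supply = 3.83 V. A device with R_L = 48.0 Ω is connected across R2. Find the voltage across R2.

V_out ≈ 0.637 V

The load sits in parallel with R2, giving an effective lower resistance R2' = R2·R_L/(R2+R_L) = 3.210 Ω.
Voltage divider with the loaded lower leg: V_out = 3.83 × 3.210/(16.1 + 3.210) = 3.83 × 0.1662 = 0.6367 V.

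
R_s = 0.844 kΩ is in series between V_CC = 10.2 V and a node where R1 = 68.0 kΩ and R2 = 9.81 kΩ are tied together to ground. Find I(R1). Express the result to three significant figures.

Parallel bank: R_p = 1/(1/68.0 + 1/9.81) = 8.573 kΩ.
Node voltage V_A = V_CC · R_p/(R_s + R_p) = 10.2 × 0.9104 = 9.286 V.
I(R1) = V_A / R1 = 9.286/68.0 = 0.1366 mA.
(Check via current divider: I_total = 1.083 mA; share G_k/ΣG = 0.1261 → same result.)

I ≈ 0.137 mA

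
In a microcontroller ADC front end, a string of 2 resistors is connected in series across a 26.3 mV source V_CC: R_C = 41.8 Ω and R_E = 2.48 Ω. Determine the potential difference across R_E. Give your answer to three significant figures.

Total series resistance ΣR = 41.8 + 2.48 = 44.28 Ω.
V = V_CC · R/ΣR = 26.3 × 0.05601 = 1.473 mV.

V ≈ 1.47 mV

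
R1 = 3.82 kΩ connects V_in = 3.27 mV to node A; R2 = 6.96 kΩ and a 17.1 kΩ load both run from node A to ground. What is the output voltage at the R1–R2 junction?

V_out ≈ 1.85 mV

The load sits in parallel with R2, giving an effective lower resistance R2' = R2·R_L/(R2+R_L) = 4.947 kΩ.
Now apply the divider: V_out = 3.27 × 0.5643 = 1.845 mV.
(Unloaded it would be 2.11 mV; the load pulls it down.)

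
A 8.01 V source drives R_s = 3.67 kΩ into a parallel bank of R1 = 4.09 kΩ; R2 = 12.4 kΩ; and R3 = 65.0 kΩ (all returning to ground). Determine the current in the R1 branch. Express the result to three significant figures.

Combine the parallel branches: R_p = (1/4.09 + 1/12.4 + 1/65.0)⁻¹ = 2.937 kΩ.
V_A by voltage divider: V_A = 8.01 × 2.937/(3.67 + 2.937) = 3.560 V.
Branch current I = V_A/R1 = 3.560/4.09 = 0.8705 mA.
(Equivalently: I_total = 1.212 mA, then current-divider fraction G_k/ΣG = 0.7180.)

I ≈ 0.871 mA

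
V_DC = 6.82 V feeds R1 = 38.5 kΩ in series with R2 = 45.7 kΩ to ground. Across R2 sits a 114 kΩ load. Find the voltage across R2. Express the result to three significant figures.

First combine the lower leg with the load: R2 ‖ R_L = 32.62 kΩ.
Voltage divider with the loaded lower leg: V_out = 6.82 × 32.62/(38.5 + 32.62) = 6.82 × 0.4587 = 3.128 V.

V_out ≈ 3.13 V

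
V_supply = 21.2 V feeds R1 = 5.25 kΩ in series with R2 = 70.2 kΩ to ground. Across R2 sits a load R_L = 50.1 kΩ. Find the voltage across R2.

The load sits in parallel with R2, giving an effective lower resistance R2' = R2·R_L/(R2+R_L) = 29.24 kΩ.
Voltage divider with the loaded lower leg: V_out = 21.2 × 29.24/(5.25 + 29.24) = 21.2 × 0.8478 = 17.97 V.

V_out ≈ 18.0 V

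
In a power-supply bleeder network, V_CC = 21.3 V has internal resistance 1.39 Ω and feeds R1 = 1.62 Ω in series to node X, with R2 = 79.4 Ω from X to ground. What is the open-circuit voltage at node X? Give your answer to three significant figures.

V_th ≈ 20.5 V

R1' = 1.39 + 1.62 = 3.010 Ω (source resistance + R1).
With X open, the divider is unloaded: V_th = 21.3 × 79.4/82.41 = 20.52 V.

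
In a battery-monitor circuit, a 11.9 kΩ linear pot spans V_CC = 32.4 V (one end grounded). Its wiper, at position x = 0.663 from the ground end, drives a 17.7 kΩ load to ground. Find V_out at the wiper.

The pot divides into 4.010 kΩ above the wiper and 7.890 kΩ below.
(x·R_p) ‖ R_L = 5.457 kΩ.
Loaded-divider output: V_out = 32.4 × 0.5764 = 18.68 V.

V_out ≈ 18.7 V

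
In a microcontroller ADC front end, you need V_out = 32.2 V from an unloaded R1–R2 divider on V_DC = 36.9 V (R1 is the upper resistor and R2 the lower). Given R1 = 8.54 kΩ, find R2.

Required fraction k = V_out/V_DC = 0.8726.
So R2 = R1 · V_out/(V_DC − V_out) = 8.54 × 32.2/(36.9 − 32.2) = 8.54 × 6.851 = 58.51 kΩ.

R2 ≈ 58.5 kΩ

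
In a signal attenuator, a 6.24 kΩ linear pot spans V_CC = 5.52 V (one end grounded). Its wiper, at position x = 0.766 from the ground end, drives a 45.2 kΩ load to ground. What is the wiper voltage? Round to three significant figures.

V_out ≈ 4.13 V

Lower segment x·R_p = 4.780 kΩ; upper segment (1−x)·R_p = 1.460 kΩ.
Lower segment in parallel with the load: 4.780 ‖ 45.2 = 4.323 kΩ.
Then V_out = V_CC · 4.323/(1.460 + 4.323) = 4.126 V.
(Unloaded: V_out = x·V_CC = 4.23 V.)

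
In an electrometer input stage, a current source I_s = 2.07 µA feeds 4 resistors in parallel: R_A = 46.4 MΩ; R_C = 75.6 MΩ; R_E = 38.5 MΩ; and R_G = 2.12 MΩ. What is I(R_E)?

Total conductance ΣG = 1/46.4 + 1/75.6 + 1/38.5 + 1/2.12 = 0.5325 (units of 1/MΩ).
R_E takes the fraction G_k/ΣG = 0.02597/0.5325 = 0.04878, so I = 2.07 × 0.04878 = 0.1010 µA.

I ≈ 0.101 µA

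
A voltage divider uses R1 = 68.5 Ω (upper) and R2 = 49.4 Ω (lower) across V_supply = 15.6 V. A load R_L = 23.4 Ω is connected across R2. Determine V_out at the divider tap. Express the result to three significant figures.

The load sits in parallel with R2, giving an effective lower resistance R2' = R2·R_L/(R2+R_L) = 15.88 Ω.
Voltage divider with the loaded lower leg: V_out = 15.6 × 15.88/(68.5 + 15.88) = 15.6 × 0.1882 = 2.936 V.
(Unloaded it would be 6.54 V; the load pulls it down.)

V_out ≈ 2.94 V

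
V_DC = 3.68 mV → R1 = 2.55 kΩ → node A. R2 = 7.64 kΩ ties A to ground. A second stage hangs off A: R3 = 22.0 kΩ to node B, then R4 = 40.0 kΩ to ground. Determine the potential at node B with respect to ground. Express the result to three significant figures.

The second stage (R3 + R4 = 62.00 kΩ) loads node A in parallel with R2.
Effective lower resistance at A: R2 ‖ 62.00 = 6.802 kΩ.
So V_A = 3.68 × 0.7273 = 2.677 mV.
Stage 2 is unloaded, so V_B = V_A · R4/(R3+R4) = 2.677 × 40.0/62.00 = 1.727 mV.

V_B ≈ 1.73 mV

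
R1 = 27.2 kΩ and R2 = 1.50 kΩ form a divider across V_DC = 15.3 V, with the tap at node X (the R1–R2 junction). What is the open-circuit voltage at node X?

V_th ≈ 0.800 V

Open-circuit (no load on X): V_th = V_DC · R2/(R1 + R2) = 15.3 × 1.50/(27.20 + 1.50) = 0.7997 V.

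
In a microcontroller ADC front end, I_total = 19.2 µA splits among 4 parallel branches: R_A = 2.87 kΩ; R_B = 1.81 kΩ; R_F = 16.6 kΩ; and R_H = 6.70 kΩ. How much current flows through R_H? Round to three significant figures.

ΣG = 1/2.87 + 1/1.81 + 1/16.6 + 1/6.70 = 1.110.
By the current-divider rule, I = I_total · G_k/ΣG = 19.2 × 0.1344 = 2.581 µA.

I ≈ 2.58 µA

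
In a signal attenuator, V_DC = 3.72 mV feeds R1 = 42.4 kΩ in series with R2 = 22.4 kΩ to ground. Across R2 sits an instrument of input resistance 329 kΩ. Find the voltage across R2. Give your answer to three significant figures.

V_out ≈ 1.23 mV

The load sits in parallel with R2, giving an effective lower resistance R2' = R2·R_L/(R2+R_L) = 20.97 kΩ.
Then V_out = V_DC · R2'/(R1 + R2') = 3.72 × 20.97/63.37 = 1.231 mV.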